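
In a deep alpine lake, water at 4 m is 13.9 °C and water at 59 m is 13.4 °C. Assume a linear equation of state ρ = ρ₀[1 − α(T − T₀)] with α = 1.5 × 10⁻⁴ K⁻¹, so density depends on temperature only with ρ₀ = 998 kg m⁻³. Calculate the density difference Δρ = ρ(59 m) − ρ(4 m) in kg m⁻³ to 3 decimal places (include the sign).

+0.075 kg m⁻³

ΔT = -0.5 K, Δρ/ρ₀ = −αΔT = 7.50 × 10⁻⁵.
Δρ = 998 × (7.50 × 10⁻⁵) = +0.075 kg m⁻³.
Positive Δρ: denser below, stable.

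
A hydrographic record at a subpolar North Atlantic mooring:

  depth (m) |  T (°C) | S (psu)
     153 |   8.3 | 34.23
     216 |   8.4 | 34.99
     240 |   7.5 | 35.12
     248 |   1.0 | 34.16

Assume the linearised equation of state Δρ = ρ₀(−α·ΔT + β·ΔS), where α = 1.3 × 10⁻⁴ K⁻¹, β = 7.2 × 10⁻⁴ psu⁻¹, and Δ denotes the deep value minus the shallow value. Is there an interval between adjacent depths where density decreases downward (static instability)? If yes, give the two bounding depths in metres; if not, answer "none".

none

Evaluate Δρ/ρ₀ = −αΔT + βΔS across each adjacent pair:
  153–216 m: −αΔT+βΔS = −(1.3 × 10⁻⁴)(+0.1)+(7.2 × 10⁻⁴)(+0.76) = 5.3 × 10⁻⁴ → stable
  216–240 m: −αΔT+βΔS = −(1.3 × 10⁻⁴)(-0.9)+(7.2 × 10⁻⁴)(+0.13) = 2.1 × 10⁻⁴ → stable
  240–248 m: −αΔT+βΔS = −(1.3 × 10⁻⁴)(-6.5)+(7.2 × 10⁻⁴)(-0.96) = 1.5 × 10⁻⁴ → stable
Every interval has Δρ > 0: the column is stably stratified throughout.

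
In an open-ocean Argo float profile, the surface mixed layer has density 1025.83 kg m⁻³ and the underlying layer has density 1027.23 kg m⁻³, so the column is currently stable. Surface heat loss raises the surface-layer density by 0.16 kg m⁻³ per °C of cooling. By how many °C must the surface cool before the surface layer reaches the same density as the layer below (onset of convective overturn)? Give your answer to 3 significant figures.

8.75 °C

Density deficit of the surface layer: 1027.23 − 1025.83 = 1.4 kg m⁻³.
Required change = 1.4 / 0.16 = 8.75 °C.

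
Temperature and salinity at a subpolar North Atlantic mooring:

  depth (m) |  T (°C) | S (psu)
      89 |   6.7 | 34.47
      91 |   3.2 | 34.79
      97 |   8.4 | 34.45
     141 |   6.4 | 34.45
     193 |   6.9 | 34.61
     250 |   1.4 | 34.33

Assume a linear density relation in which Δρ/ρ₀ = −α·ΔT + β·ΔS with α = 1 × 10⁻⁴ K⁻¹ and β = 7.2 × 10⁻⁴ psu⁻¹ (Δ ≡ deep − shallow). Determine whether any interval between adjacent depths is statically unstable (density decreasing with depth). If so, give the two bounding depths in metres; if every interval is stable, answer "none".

91–97 m

Evaluate Δρ/ρ₀ = −αΔT + βΔS across each adjacent pair:
  89–91 m: −αΔT+βΔS = −(1 × 10⁻⁴)(-3.5)+(7.2 × 10⁻⁴)(+0.32) = 5.8 × 10⁻⁴ → stable
  91–97 m: −αΔT+βΔS = −(1 × 10⁻⁴)(+5.2)+(7.2 × 10⁻⁴)(-0.34) = -7.6 × 10⁻⁴ → UNSTABLE
  97–141 m: −αΔT+βΔS = −(1 × 10⁻⁴)(-2.0)+(7.2 × 10⁻⁴)(+0.00) = 2.0 × 10⁻⁴ → stable
  141–193 m: −αΔT+βΔS = −(1 × 10⁻⁴)(+0.5)+(7.2 × 10⁻⁴)(+0.16) = 6.5 × 10⁻⁵ → stable
  193–250 m: −αΔT+βΔS = −(1 × 10⁻⁴)(-5.5)+(7.2 × 10⁻⁴)(-0.28) = 3.5 × 10⁻⁴ → stable
The 91–97 m interval has Δρ < 0: lighter water underlies denser water.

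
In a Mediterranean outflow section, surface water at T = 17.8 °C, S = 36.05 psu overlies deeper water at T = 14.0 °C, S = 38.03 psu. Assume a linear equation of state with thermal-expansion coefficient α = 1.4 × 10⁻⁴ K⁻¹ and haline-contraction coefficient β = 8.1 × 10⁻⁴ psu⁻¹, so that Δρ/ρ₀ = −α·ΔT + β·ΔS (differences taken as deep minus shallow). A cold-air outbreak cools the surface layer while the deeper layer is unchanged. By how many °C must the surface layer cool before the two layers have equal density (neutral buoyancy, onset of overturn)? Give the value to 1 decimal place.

15.3 °C

Neutral buoyancy requires Δρ = 0, i.e. −α(T_deep − T_surf′) + β(S_deep − S_surf) = 0.
T_surf′ = T_deep − (β/α)·ΔS = 14.0 − (8.1 × 10⁻⁴/1.4 × 10⁻⁴)·(+1.98) = 2.544 °C.
Cooling required: 17.8 − (2.544) = 15.256 °C.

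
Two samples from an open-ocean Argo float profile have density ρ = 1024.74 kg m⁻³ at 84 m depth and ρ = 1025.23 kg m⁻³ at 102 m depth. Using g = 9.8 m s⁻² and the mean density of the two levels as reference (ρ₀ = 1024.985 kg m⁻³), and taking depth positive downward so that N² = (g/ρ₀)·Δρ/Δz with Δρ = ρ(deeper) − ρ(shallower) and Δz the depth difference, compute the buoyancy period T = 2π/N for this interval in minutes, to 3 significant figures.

Δρ = 1025.23 − 1024.74 = 0.49 kg m⁻³ over Δz = 102 − 84 = 18 m.
N² = (9.8/1024.985) × (0.49/18) = 2.6027 × 10⁻⁴ s⁻².
N = √(2.6027 × 10⁻⁴) = 0.016133 rad s⁻¹, so T = 2π/N = 389.46 s = 6.4910 min ≈ 6.49 min.

6.49 min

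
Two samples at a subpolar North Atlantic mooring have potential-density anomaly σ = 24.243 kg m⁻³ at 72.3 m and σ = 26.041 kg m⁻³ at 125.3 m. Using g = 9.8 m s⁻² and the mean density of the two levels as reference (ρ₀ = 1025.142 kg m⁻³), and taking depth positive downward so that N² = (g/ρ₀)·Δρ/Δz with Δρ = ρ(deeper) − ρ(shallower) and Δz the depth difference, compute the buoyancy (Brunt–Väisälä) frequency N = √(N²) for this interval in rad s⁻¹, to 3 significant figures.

0.0180 rad s⁻¹

Δρ = 1026.041 − 1024.243 = 1.798 kg m⁻³ over Δz = 125.3 − 72.3 = 53 m.
N² = (9.8/1025.142) × (1.798/53) = 3.2431 × 10⁻⁴ s⁻².
N = √(3.2431 × 10⁻⁴) = 0.018009 rad s⁻¹ ≈ 0.0180 rad s⁻¹.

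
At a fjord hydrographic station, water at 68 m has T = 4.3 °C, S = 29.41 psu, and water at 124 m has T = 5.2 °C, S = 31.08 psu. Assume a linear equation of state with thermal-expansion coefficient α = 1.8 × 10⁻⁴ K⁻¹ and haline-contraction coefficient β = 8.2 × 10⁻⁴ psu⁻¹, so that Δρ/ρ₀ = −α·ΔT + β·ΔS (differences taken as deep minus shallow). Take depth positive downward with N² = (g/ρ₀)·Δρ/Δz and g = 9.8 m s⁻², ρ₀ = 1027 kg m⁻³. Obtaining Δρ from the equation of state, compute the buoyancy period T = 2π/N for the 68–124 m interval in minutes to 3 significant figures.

ΔT = +0.9 K, ΔS = +1.67 psu (deep − shallow).
Δρ/ρ₀ = −αΔT + βΔS = -1.62 × 10⁻⁴ + 1.3694 × 10⁻³ = 1.2074 × 10⁻³, so Δρ ≈ 1.240 kg m⁻³.
N² = (g/ρ₀)·Δρ/Δz = g·(Δρ/ρ₀)/Δz = 9.8 × 1.2074 × 10⁻³ / 56 = 2.1130 × 10⁻⁴ s⁻².
N = √(2.1130 × 10⁻⁴) = 0.014536 rad s⁻¹ → T = 2π/N = 432.25 s = 7.2042 min ≈ 7.20 min.

7.20 min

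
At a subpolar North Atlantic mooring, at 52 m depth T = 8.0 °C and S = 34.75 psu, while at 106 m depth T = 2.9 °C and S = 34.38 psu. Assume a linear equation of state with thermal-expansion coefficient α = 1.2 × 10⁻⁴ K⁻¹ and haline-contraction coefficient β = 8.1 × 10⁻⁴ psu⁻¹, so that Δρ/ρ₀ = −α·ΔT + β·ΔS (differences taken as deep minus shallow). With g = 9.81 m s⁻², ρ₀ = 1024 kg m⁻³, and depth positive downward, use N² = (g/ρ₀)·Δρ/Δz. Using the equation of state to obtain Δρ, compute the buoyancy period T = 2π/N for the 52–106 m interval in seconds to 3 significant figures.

834 s

ΔT = -5.1 K, ΔS = -0.37 psu (deep − shallow).
Δρ/ρ₀ = −αΔT + βΔS = 6.12 × 10⁻⁴ − 2.997 × 10⁻⁴ = 3.123 × 10⁻⁴, so Δρ ≈ 0.3198 kg m⁻³.
N² = (g/ρ₀)·Δρ/Δz = g·(Δρ/ρ₀)/Δz = 9.81 × 3.123 × 10⁻⁴ / 54 = 5.6735 × 10⁻⁵ s⁻².
N = √(5.6735 × 10⁻⁵) = 7.5323 × 10⁻³ rad s⁻¹ → T = 2π/N = 834.17 s ≈ 834 s.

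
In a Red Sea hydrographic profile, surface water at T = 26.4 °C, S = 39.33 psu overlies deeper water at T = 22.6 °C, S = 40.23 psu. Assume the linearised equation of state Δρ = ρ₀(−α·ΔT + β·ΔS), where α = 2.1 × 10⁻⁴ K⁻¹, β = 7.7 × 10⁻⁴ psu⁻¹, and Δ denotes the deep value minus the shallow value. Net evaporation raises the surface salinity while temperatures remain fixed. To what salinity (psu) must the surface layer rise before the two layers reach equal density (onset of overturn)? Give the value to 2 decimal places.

Neutral buoyancy requires −α(T_deep − T_surf) + β(S_deep − S_surf′) = 0.
S_surf′ = S_deep − (α/β)·ΔT = 40.23 − (2.1 × 10⁻⁴/7.7 × 10⁻⁴)·(-3.8) = 41.2664 psu.
Increase required: 41.2664 − 39.33 = 1.9364 psu.

41.27 psu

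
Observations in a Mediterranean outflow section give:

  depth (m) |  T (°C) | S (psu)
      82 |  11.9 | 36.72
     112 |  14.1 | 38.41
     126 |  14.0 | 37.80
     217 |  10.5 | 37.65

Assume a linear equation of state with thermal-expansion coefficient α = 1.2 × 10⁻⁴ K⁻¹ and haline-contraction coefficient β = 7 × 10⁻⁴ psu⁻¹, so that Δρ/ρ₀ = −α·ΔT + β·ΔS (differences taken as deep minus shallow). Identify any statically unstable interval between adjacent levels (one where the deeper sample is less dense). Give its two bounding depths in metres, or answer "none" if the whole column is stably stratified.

Evaluate Δρ/ρ₀ = −αΔT + βΔS across each adjacent pair:
  82–112 m: −αΔT+βΔS = −(1.2 × 10⁻⁴)(+2.2)+(7 × 10⁻⁴)(+1.69) = 9.2 × 10⁻⁴ → stable
  112–126 m: −αΔT+βΔS = −(1.2 × 10⁻⁴)(-0.1)+(7 × 10⁻⁴)(-0.61) = -4.1 × 10⁻⁴ → UNSTABLE
  126–217 m: −αΔT+βΔS = −(1.2 × 10⁻⁴)(-3.5)+(7 × 10⁻⁴)(-0.15) = 3.2 × 10⁻⁴ → stable
The 112–126 m interval has Δρ < 0: lighter water underlies denser water.

112–126 m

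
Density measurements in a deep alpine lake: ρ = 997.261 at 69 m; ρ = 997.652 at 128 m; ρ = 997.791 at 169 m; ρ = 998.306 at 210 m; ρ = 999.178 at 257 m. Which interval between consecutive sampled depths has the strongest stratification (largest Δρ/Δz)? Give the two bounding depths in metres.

210–257 m

Compute the density gradient over each adjacent pair:
  69–128 m: Δρ/Δz = 0.391/59 = 6.6 × 10⁻³ kg m⁻⁴
  128–169 m: Δρ/Δz = 0.139/41 = 3.4 × 10⁻³ kg m⁻⁴
  169–210 m: Δρ/Δz = 0.515/41 = 0.013 kg m⁻⁴
  210–257 m: Δρ/Δz = 0.872/47 = 0.019 kg m⁻⁴
The largest gradient is in the 210–257 m interval — the pycnocline.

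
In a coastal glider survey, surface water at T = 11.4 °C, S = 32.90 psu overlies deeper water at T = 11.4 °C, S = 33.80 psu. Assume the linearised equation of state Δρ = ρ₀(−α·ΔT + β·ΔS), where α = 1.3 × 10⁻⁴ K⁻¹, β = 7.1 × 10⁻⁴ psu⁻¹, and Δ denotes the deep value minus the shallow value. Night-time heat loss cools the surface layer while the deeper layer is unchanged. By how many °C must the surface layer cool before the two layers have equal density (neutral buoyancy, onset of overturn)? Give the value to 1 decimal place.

4.9 °C

Neutral buoyancy requires Δρ = 0, i.e. −α(T_deep − T_surf′) + β(S_deep − S_surf) = 0.
T_surf′ = T_deep − (β/α)·ΔS = 11.4 − (7.1 × 10⁻⁴/1.3 × 10⁻⁴)·(+0.90) = 6.485 °C.
Cooling required: 11.4 − (6.485) = 4.915 °C.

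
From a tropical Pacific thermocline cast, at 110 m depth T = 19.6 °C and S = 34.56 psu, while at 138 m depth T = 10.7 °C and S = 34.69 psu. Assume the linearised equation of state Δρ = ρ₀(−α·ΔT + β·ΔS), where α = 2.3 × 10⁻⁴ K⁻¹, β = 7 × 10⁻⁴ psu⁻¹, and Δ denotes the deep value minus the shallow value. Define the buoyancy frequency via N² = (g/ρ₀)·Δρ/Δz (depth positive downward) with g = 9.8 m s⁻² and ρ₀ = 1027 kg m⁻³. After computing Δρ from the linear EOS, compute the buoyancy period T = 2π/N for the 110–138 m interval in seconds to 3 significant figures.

ΔT = -8.9 K, ΔS = +0.13 psu (deep − shallow).
Δρ/ρ₀ = −αΔT + βΔS = 2.047 × 10⁻³ + 9.10 × 10⁻⁵ = 2.138 × 10⁻³, so Δρ ≈ 2.196 kg m⁻³.
N² = (g/ρ₀)·Δρ/Δz = g·(Δρ/ρ₀)/Δz = 9.8 × 2.138 × 10⁻³ / 28 = 7.4830 × 10⁻⁴ s⁻².
N = √(7.4830 × 10⁻⁴) = 0.027355 rad s⁻¹ → T = 2π/N = 229.69 s ≈ 230 s.

230 s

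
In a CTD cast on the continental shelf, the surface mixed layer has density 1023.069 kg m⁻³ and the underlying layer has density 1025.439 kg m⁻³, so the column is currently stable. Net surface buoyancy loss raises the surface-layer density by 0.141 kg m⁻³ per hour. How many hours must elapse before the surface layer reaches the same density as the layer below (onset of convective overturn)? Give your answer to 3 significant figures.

Density deficit of the surface layer: 1025.439 − 1023.069 = 2.37 kg m⁻³.
Required change = 2.37 / 0.141 = 16.8 hours.

16.8 hours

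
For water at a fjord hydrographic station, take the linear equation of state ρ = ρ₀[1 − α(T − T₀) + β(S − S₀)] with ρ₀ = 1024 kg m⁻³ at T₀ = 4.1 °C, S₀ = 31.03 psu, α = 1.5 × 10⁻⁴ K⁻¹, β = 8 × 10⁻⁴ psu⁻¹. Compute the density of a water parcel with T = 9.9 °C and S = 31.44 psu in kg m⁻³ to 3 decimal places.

1023.445 kg m⁻³

T − T₀ = +5.8 K, S − S₀ = +0.41 psu.
Bracket = 1 − α·(+5.8) + β·(+0.41) = 1 + (-5.42 × 10⁻⁴) = 0.9994580.
ρ = 1024 × 0.9994580 = 1023.445 kg m⁻³.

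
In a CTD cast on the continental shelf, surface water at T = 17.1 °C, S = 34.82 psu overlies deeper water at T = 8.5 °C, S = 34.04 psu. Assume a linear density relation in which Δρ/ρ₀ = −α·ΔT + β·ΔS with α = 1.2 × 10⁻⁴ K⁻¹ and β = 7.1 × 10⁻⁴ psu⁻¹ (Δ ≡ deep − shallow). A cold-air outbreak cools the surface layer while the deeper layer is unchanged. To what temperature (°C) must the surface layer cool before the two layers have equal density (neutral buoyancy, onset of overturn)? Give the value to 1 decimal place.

Neutral buoyancy requires Δρ = 0, i.e. −α(T_deep − T_surf′) + β(S_deep − S_surf) = 0.
T_surf′ = T_deep − (β/α)·ΔS = 8.5 − (7.1 × 10⁻⁴/1.2 × 10⁻⁴)·(-0.78) = 13.115 °C.
Cooling required: 17.1 − (13.115) = 3.985 °C.

13.1 °C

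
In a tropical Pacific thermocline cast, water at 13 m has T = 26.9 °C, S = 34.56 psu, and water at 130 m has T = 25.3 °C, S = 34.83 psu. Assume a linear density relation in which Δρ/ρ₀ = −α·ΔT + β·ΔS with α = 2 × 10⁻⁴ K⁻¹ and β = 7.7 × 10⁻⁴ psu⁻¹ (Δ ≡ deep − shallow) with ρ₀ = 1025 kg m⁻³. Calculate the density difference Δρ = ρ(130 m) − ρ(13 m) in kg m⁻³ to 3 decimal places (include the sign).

ΔT = -1.6 K, ΔS = +0.27 psu (deep − shallow).
Δρ/ρ₀ = −(2 × 10⁻⁴)(-1.6) + (7.7 × 10⁻⁴)(+0.27) = 5.279 × 10⁻⁴.
Δρ = 1025 × (5.279 × 10⁻⁴) = +0.541 kg m⁻³.
Positive Δρ: denser below, stable.

+0.541 kg m⁻³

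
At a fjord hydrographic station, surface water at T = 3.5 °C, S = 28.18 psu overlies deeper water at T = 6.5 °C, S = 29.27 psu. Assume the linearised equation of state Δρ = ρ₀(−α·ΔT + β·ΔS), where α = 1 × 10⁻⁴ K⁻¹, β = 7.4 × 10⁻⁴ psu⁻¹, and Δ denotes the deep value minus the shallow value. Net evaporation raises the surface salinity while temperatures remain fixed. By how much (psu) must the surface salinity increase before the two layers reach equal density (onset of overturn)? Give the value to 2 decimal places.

0.68 psu

Neutral buoyancy requires −α(T_deep − T_surf) + β(S_deep − S_surf′) = 0.
S_surf′ = S_deep − (α/β)·ΔT = 29.27 − (1 × 10⁻⁴/7.4 × 10⁻⁴)·(+3.0) = 28.8646 psu.
Increase required: 28.8646 − 28.18 = 0.6846 psu.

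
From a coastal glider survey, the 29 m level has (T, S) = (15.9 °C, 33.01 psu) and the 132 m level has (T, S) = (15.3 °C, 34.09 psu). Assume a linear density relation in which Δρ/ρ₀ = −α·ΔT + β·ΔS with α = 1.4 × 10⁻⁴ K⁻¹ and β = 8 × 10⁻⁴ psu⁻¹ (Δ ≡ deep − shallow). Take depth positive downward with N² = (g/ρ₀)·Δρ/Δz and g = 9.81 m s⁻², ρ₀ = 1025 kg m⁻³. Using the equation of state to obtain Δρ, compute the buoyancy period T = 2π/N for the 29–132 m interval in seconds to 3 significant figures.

ΔT = -0.6 K, ΔS = +1.08 psu (deep − shallow).
Δρ/ρ₀ = −αΔT + βΔS = 8.40 × 10⁻⁵ + 8.64 × 10⁻⁴ = 9.48 × 10⁻⁴, so Δρ ≈ 0.9717 kg m⁻³.
N² = (g/ρ₀)·Δρ/Δz = g·(Δρ/ρ₀)/Δz = 9.81 × 9.48 × 10⁻⁴ / 103 = 9.0290 × 10⁻⁵ s⁻².
N = √(9.0290 × 10⁻⁵) = 9.5021 × 10⁻³ rad s⁻¹ → T = 2π/N = 661.24 s ≈ 661 s.

661 s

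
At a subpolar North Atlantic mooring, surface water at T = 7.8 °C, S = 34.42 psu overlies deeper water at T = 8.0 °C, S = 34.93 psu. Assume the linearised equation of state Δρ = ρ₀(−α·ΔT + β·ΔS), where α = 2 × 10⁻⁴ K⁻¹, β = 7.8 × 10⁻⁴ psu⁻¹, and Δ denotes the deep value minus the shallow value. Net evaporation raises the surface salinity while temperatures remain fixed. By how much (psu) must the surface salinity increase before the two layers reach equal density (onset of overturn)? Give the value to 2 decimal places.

Neutral buoyancy requires −α(T_deep − T_surf) + β(S_deep − S_surf′) = 0.
S_surf′ = S_deep − (α/β)·ΔT = 34.93 − (2 × 10⁻⁴/7.8 × 10⁻⁴)·(+0.2) = 34.8787 psu.
Increase required: 34.8787 − 34.42 = 0.4587 psu.

0.46 psu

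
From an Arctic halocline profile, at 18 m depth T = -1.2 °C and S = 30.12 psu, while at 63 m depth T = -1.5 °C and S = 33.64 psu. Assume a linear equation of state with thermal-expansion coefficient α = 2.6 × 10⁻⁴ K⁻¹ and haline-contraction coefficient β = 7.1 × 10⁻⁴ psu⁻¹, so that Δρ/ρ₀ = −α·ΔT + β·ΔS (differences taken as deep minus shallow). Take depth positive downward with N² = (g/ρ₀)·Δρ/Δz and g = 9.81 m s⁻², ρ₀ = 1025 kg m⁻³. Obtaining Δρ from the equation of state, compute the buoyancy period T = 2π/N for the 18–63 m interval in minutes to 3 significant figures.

4.42 min

ΔT = -0.3 K, ΔS = +3.52 psu (deep − shallow).
Δρ/ρ₀ = −αΔT + βΔS = 7.80 × 10⁻⁵ + 2.4992 × 10⁻³ = 2.5772 × 10⁻³, so Δρ ≈ 2.642 kg m⁻³.
N² = (g/ρ₀)·Δρ/Δz = g·(Δρ/ρ₀)/Δz = 9.81 × 2.5772 × 10⁻³ / 45 = 5.6183 × 10⁻⁴ s⁻².
N = √(5.6183 × 10⁻⁴) = 0.023703 rad s⁻¹ → T = 2π/N = 265.08 s = 4.4180 min ≈ 4.42 min.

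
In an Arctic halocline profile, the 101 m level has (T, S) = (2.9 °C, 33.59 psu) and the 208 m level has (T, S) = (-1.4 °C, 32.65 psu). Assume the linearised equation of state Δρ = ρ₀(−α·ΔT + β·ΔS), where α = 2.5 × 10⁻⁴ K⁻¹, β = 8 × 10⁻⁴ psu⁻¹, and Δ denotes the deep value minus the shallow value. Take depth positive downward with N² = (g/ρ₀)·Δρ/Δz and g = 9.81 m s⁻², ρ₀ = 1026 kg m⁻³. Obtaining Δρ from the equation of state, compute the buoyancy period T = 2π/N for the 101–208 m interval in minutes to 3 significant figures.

19.2 min

ΔT = -4.3 K, ΔS = -0.94 psu (deep − shallow).
Δρ/ρ₀ = −αΔT + βΔS = 1.075 × 10⁻³ − 7.52 × 10⁻⁴ = 3.23 × 10⁻⁴, so Δρ ≈ 0.3314 kg m⁻³.
N² = (g/ρ₀)·Δρ/Δz = g·(Δρ/ρ₀)/Δz = 9.81 × 3.23 × 10⁻⁴ / 107 = 2.9613 × 10⁻⁵ s⁻².
N = √(2.9613 × 10⁻⁵) = 5.4418 × 10⁻³ rad s⁻¹ → T = 2π/N = 1.1546 × 10³ s = 19.243 min ≈ 19.2 min.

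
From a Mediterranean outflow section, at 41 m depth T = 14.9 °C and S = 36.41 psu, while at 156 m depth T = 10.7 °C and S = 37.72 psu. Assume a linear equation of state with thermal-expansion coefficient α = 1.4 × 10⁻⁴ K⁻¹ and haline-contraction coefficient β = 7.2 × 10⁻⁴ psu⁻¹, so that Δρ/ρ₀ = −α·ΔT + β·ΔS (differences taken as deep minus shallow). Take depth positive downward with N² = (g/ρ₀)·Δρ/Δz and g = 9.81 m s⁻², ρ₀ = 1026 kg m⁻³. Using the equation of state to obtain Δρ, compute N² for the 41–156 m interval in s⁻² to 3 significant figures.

ΔT = -4.2 K, ΔS = +1.31 psu (deep − shallow).
Δρ/ρ₀ = −αΔT + βΔS = 5.88 × 10⁻⁴ + 9.432 × 10⁻⁴ = 1.5312 × 10⁻³, so Δρ ≈ 1.571 kg m⁻³.
N² = (g/ρ₀)·Δρ/Δz = g·(Δρ/ρ₀)/Δz = 9.81 × 1.5312 × 10⁻³ / 115 = 1.3062 × 10⁻⁴ s⁻² ≈ 1.31 × 10⁻⁴ s⁻².

1.31 × 10⁻⁴ s⁻²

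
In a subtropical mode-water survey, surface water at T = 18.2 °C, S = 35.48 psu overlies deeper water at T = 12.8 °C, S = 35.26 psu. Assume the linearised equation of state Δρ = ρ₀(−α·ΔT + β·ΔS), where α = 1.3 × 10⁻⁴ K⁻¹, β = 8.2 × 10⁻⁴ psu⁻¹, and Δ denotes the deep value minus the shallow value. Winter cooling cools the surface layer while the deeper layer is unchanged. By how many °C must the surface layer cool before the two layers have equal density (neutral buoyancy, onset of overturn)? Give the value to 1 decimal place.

Neutral buoyancy requires Δρ = 0, i.e. −α(T_deep − T_surf′) + β(S_deep − S_surf) = 0.
T_surf′ = T_deep − (β/α)·ΔS = 12.8 − (8.2 × 10⁻⁴/1.3 × 10⁻⁴)·(-0.22) = 14.188 °C.
Cooling required: 18.2 − (14.188) = 4.012 °C.

4.0 °C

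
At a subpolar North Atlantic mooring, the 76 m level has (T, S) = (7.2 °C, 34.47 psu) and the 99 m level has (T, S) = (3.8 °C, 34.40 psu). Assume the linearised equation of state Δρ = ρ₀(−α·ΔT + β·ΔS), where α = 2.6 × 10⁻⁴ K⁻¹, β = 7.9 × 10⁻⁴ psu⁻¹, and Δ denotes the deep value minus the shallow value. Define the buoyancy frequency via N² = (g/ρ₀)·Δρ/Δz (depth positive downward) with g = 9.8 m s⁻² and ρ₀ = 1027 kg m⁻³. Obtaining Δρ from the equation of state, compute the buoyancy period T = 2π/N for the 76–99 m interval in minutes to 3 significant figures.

ΔT = -3.4 K, ΔS = -0.07 psu (deep − shallow).
Δρ/ρ₀ = −αΔT + βΔS = 8.84 × 10⁻⁴ − 5.53 × 10⁻⁵ = 8.287 × 10⁻⁴, so Δρ ≈ 0.8511 kg m⁻³.
N² = (g/ρ₀)·Δρ/Δz = g·(Δρ/ρ₀)/Δz = 9.8 × 8.287 × 10⁻⁴ / 23 = 3.5310 × 10⁻⁴ s⁻².
N = √(3.5310 × 10⁻⁴) = 0.018791 rad s⁻¹ → T = 2π/N = 334.37 s = 5.5728 min ≈ 5.57 min.

5.57 min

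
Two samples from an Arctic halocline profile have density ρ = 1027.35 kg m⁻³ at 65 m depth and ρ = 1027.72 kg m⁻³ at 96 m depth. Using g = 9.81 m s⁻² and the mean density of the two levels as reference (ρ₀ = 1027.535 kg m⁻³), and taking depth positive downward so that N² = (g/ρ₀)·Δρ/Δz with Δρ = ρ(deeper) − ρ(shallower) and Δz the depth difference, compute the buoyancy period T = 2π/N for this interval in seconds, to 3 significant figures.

Δρ = 1027.72 − 1027.35 = 0.37 kg m⁻³ over Δz = 96 − 65 = 31 m.
N² = (9.81/1027.535) × (0.37/31) = 1.1395 × 10⁻⁴ s⁻².
N = √(1.1395 × 10⁻⁴) = 0.010675 rad s⁻¹, so T = 2π/N = 588.59 s ≈ 589 s.

589 s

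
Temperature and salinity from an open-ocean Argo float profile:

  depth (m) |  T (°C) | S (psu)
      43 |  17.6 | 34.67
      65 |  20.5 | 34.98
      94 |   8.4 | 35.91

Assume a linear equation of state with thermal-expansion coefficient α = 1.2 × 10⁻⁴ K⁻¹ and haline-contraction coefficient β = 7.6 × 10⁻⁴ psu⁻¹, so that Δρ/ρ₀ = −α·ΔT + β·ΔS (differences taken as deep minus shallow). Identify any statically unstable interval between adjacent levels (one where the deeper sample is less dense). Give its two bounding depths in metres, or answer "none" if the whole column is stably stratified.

43–65 m

Evaluate Δρ/ρ₀ = −αΔT + βΔS across each adjacent pair:
  43–65 m: −αΔT+βΔS = −(1.2 × 10⁻⁴)(+2.9)+(7.6 × 10⁻⁴)(+0.31) = -1.1 × 10⁻⁴ → UNSTABLE
  65–94 m: −αΔT+βΔS = −(1.2 × 10⁻⁴)(-12.1)+(7.6 × 10⁻⁴)(+0.93) = 2.2 × 10⁻³ → stable
The 43–65 m interval has Δρ < 0: lighter water underlies denser water.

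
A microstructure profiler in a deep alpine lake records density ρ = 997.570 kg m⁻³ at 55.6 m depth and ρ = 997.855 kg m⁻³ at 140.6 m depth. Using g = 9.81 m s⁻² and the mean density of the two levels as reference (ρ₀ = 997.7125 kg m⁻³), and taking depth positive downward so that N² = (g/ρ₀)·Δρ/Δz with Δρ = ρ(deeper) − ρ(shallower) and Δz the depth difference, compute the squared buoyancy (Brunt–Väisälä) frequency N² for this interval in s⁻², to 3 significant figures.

Δρ = 997.855 − 997.570 = 0.285 kg m⁻³ over Δz = 140.6 − 55.6 = 85 m.
N² = (9.81/997.7125) × (0.285/85) = 3.2968 × 10⁻⁵ s⁻² ≈ 3.30 × 10⁻⁵ s⁻².

3.30 × 10⁻⁵ s⁻²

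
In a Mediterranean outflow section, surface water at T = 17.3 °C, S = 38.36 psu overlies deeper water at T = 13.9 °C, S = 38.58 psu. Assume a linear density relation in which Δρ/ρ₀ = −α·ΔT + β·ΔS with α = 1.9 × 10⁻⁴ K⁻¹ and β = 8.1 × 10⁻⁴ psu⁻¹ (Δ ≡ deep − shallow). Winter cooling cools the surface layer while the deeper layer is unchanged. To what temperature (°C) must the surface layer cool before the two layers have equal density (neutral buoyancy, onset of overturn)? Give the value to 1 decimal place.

Neutral buoyancy requires Δρ = 0, i.e. −α(T_deep − T_surf′) + β(S_deep − S_surf) = 0.
T_surf′ = T_deep − (β/α)·ΔS = 13.9 − (8.1 × 10⁻⁴/1.9 × 10⁻⁴)·(+0.22) = 12.962 °C.
Cooling required: 17.3 − (12.962) = 4.338 °C.

13.0 °C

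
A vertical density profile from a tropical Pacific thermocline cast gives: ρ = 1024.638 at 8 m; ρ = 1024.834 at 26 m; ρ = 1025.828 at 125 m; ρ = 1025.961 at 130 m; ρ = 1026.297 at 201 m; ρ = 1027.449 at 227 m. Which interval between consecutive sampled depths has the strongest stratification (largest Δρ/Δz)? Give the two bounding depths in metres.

Compute the density gradient over each adjacent pair:
  8–26 m: Δρ/Δz = 0.196/18 = 0.011 kg m⁻⁴
  26–125 m: Δρ/Δz = 0.994/99 = 0.010 kg m⁻⁴
  125–130 m: Δρ/Δz = 0.133/5 = 0.027 kg m⁻⁴
  130–201 m: Δρ/Δz = 0.336/71 = 4.7 × 10⁻³ kg m⁻⁴
  201–227 m: Δρ/Δz = 1.152/26 = 0.044 kg m⁻⁴
The largest gradient is in the 201–227 m interval — the pycnocline.

201–227 m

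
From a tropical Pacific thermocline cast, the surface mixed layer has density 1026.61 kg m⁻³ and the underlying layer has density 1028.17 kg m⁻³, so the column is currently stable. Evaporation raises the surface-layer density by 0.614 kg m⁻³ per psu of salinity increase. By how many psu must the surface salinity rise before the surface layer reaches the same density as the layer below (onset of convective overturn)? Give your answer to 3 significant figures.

Density deficit of the surface layer: 1028.17 − 1026.61 = 1.56 kg m⁻³.
Required change = 1.56 / 0.614 = 2.54 psu.

2.54 psu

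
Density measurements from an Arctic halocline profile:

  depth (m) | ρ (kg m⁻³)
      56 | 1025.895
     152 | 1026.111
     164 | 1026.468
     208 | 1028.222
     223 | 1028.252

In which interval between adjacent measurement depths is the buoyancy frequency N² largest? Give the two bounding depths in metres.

164–208 m

Compute the density gradient over each adjacent pair:
  56–152 m: Δρ/Δz = 0.216/96 = 2.2 × 10⁻³ kg m⁻⁴
  152–164 m: Δρ/Δz = 0.357/12 = 0.030 kg m⁻⁴
  164–208 m: Δρ/Δz = 1.754/44 = 0.040 kg m⁻⁴
  208–223 m: Δρ/Δz = 0.030/15 = 2.0 × 10⁻³ kg m⁻⁴
The largest gradient is in the 164–208 m interval — the pycnocline.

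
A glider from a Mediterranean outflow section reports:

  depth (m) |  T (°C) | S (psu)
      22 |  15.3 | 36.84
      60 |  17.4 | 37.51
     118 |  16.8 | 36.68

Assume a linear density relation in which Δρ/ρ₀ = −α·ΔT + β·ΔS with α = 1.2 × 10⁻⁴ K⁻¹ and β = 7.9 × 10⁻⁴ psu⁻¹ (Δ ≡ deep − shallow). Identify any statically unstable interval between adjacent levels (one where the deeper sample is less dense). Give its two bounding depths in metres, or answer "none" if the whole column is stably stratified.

60–118 m

Evaluate Δρ/ρ₀ = −αΔT + βΔS across each adjacent pair:
  22–60 m: −αΔT+βΔS = −(1.2 × 10⁻⁴)(+2.1)+(7.9 × 10⁻⁴)(+0.67) = 2.8 × 10⁻⁴ → stable
  60–118 m: −αΔT+βΔS = −(1.2 × 10⁻⁴)(-0.6)+(7.9 × 10⁻⁴)(-0.83) = -5.8 × 10⁻⁴ → UNSTABLE
The 60–118 m interval has Δρ < 0: lighter water underlies denser water.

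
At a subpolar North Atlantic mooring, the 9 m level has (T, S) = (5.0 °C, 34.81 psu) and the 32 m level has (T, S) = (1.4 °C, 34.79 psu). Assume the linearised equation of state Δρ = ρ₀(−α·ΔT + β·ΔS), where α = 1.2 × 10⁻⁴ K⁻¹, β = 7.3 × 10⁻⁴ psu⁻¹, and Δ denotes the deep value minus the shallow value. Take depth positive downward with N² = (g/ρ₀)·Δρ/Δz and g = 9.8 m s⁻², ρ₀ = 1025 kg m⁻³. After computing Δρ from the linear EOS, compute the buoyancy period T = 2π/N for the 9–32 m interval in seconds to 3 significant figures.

471 s

ΔT = -3.6 K, ΔS = -0.02 psu (deep − shallow).
Δρ/ρ₀ = −αΔT + βΔS = 4.32 × 10⁻⁴ − 1.46 × 10⁻⁵ = 4.174 × 10⁻⁴, so Δρ ≈ 0.4278 kg m⁻³.
N² = (g/ρ₀)·Δρ/Δz = g·(Δρ/ρ₀)/Δz = 9.8 × 4.174 × 10⁻⁴ / 23 = 1.7785 × 10⁻⁴ s⁻².
N = √(1.7785 × 10⁻⁴) = 0.013336 rad s⁻¹ → T = 2π/N = 471.14 s ≈ 471 s.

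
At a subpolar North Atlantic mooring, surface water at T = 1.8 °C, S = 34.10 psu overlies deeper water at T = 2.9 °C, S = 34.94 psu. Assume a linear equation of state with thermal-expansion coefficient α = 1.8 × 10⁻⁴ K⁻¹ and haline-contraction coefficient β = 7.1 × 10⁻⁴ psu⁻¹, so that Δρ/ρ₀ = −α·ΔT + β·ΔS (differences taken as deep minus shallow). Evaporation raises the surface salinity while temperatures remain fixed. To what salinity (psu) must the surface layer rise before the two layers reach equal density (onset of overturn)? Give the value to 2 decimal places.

34.66 psu

Neutral buoyancy requires −α(T_deep − T_surf) + β(S_deep − S_surf′) = 0.
S_surf′ = S_deep − (α/β)·ΔT = 34.94 − (1.8 × 10⁻⁴/7.1 × 10⁻⁴)·(+1.1) = 34.6611 psu.
Increase required: 34.6611 − 34.10 = 0.5611 psu.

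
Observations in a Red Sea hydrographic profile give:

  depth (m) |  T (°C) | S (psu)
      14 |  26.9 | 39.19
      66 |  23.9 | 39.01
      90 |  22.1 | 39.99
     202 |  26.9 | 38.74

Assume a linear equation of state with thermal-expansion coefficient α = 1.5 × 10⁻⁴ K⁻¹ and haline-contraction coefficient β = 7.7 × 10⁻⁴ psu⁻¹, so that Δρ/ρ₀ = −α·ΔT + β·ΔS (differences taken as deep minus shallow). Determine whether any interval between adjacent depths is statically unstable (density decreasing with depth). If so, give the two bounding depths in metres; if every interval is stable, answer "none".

90–202 m

Evaluate Δρ/ρ₀ = −αΔT + βΔS across each adjacent pair:
  14–66 m: −αΔT+βΔS = −(1.5 × 10⁻⁴)(-3.0)+(7.7 × 10⁻⁴)(-0.18) = 3.1 × 10⁻⁴ → stable
  66–90 m: −αΔT+βΔS = −(1.5 × 10⁻⁴)(-1.8)+(7.7 × 10⁻⁴)(+0.98) = 1.0 × 10⁻³ → stable
  90–202 m: −αΔT+βΔS = −(1.5 × 10⁻⁴)(+4.8)+(7.7 × 10⁻⁴)(-1.25) = -1.7 × 10⁻³ → UNSTABLE
The 90–202 m interval has Δρ < 0: lighter water underlies denser water.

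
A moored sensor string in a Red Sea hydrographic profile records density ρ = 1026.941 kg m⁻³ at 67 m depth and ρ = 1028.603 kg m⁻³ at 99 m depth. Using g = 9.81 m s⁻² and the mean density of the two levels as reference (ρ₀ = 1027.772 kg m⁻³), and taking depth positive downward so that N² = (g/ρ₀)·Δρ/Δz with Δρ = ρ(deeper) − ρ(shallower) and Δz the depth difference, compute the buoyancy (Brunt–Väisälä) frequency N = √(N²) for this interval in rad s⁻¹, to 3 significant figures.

0.0223 rad s⁻¹

Δρ = 1028.603 − 1026.941 = 1.662 kg m⁻³ over Δz = 99 − 67 = 32 m.
N² = (9.81/1027.772) × (1.662/32) = 4.9574 × 10⁻⁴ s⁻².
N = √(4.9574 × 10⁻⁴) = 0.022265 rad s⁻¹ ≈ 0.0223 rad s⁻¹.
N² > 0, so the interval is statically stable.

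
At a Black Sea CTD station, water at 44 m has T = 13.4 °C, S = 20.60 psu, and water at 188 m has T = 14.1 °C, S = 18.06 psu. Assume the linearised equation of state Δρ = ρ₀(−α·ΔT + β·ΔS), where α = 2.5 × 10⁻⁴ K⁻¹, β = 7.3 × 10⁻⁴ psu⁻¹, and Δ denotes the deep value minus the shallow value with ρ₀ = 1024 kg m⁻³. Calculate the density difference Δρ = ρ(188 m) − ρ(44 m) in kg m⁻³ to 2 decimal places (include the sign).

-2.08 kg m⁻³

ΔT = +0.7 K, ΔS = -2.54 psu (deep − shallow).
Δρ/ρ₀ = −(2.5 × 10⁻⁴)(+0.7) + (7.3 × 10⁻⁴)(-2.54) = -2.0292 × 10⁻³.
Δρ = 1024 × (-2.0292 × 10⁻³) = -2.08 kg m⁻³.
Negative Δρ: lighter below, statically unstable.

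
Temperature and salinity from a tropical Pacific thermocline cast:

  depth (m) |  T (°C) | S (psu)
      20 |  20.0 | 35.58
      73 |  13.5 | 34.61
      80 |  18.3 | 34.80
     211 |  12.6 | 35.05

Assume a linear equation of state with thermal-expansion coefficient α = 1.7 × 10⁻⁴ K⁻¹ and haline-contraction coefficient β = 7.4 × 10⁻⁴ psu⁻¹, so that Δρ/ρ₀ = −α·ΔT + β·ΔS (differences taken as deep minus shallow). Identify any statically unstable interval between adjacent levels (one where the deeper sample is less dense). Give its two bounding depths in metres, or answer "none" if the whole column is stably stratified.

73–80 m

Evaluate Δρ/ρ₀ = −αΔT + βΔS across each adjacent pair:
  20–73 m: −αΔT+βΔS = −(1.7 × 10⁻⁴)(-6.5)+(7.4 × 10⁻⁴)(-0.97) = 3.9 × 10⁻⁴ → stable
  73–80 m: −αΔT+βΔS = −(1.7 × 10⁻⁴)(+4.8)+(7.4 × 10⁻⁴)(+0.19) = -6.8 × 10⁻⁴ → UNSTABLE
  80–211 m: −αΔT+βΔS = −(1.7 × 10⁻⁴)(-5.7)+(7.4 × 10⁻⁴)(+0.25) = 1.2 × 10⁻³ → stable
The 73–80 m interval has Δρ < 0: lighter water underlies denser water.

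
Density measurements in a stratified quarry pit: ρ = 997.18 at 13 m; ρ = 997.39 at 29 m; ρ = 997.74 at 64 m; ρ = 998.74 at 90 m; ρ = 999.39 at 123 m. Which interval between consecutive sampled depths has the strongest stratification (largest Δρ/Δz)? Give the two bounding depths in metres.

64–90 m

Compute the density gradient over each adjacent pair:
  13–29 m: Δρ/Δz = 0.21/16 = 0.013 kg m⁻⁴
  29–64 m: Δρ/Δz = 0.35/35 = 0.010 kg m⁻⁴
  64–90 m: Δρ/Δz = 1.00/26 = 0.038 kg m⁻⁴
  90–123 m: Δρ/Δz = 0.65/33 = 0.020 kg m⁻⁴
The largest gradient is in the 64–90 m interval — the pycnocline.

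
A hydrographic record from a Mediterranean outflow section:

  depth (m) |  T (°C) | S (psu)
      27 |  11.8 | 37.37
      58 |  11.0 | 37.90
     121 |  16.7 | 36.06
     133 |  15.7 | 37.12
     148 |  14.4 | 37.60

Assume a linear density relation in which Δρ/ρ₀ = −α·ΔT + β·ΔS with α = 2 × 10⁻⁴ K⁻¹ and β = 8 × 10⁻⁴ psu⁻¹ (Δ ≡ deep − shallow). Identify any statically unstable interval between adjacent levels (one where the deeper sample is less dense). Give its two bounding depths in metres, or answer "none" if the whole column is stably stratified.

58–121 m

Evaluate Δρ/ρ₀ = −αΔT + βΔS across each adjacent pair:
  27–58 m: −αΔT+βΔS = −(2 × 10⁻⁴)(-0.8)+(8 × 10⁻⁴)(+0.53) = 5.8 × 10⁻⁴ → stable
  58–121 m: −αΔT+βΔS = −(2 × 10⁻⁴)(+5.7)+(8 × 10⁻⁴)(-1.84) = -2.6 × 10⁻³ → UNSTABLE
  121–133 m: −αΔT+βΔS = −(2 × 10⁻⁴)(-1.0)+(8 × 10⁻⁴)(+1.06) = 1.0 × 10⁻³ → stable
  133–148 m: −αΔT+βΔS = −(2 × 10⁻⁴)(-1.3)+(8 × 10⁻⁴)(+0.48) = 6.4 × 10⁻⁴ → stable
The 58–121 m interval has Δρ < 0: lighter water underlies denser water.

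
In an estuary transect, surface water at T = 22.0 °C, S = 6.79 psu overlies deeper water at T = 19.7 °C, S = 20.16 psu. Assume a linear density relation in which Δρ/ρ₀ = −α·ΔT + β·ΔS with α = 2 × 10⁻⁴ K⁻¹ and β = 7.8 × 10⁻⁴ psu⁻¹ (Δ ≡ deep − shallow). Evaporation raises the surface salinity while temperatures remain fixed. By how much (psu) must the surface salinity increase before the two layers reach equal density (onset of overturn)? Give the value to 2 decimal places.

Neutral buoyancy requires −α(T_deep − T_surf) + β(S_deep − S_surf′) = 0.
S_surf′ = S_deep − (α/β)·ΔT = 20.16 − (2 × 10⁻⁴/7.8 × 10⁻⁴)·(-2.3) = 20.7497 psu.
Increase required: 20.7497 − 6.79 = 13.9597 psu.

13.96 psu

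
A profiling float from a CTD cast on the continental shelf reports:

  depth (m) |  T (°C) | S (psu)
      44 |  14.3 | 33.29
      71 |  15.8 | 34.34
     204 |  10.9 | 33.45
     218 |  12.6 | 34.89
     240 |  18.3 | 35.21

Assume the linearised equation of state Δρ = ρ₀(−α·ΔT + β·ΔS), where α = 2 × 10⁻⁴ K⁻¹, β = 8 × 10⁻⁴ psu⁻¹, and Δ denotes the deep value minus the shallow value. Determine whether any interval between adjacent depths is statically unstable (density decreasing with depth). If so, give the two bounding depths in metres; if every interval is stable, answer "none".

Evaluate Δρ/ρ₀ = −αΔT + βΔS across each adjacent pair:
  44–71 m: −αΔT+βΔS = −(2 × 10⁻⁴)(+1.5)+(8 × 10⁻⁴)(+1.05) = 5.4 × 10⁻⁴ → stable
  71–204 m: −αΔT+βΔS = −(2 × 10⁻⁴)(-4.9)+(8 × 10⁻⁴)(-0.89) = 2.7 × 10⁻⁴ → stable
  204–218 m: −αΔT+βΔS = −(2 × 10⁻⁴)(+1.7)+(8 × 10⁻⁴)(+1.44) = 8.1 × 10⁻⁴ → stable
  218–240 m: −αΔT+βΔS = −(2 × 10⁻⁴)(+5.7)+(8 × 10⁻⁴)(+0.32) = -8.8 × 10⁻⁴ → UNSTABLE
The 218–240 m interval has Δρ < 0: lighter water underlies denser water.

218–240 m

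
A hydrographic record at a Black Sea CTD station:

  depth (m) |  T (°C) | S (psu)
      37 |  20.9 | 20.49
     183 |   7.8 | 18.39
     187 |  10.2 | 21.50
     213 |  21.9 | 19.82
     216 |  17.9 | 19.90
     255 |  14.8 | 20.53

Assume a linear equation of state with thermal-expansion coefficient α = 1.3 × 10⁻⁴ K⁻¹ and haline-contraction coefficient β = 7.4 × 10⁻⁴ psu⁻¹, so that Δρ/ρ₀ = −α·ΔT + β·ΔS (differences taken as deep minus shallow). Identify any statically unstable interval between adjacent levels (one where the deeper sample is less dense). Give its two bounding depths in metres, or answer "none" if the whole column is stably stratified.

Evaluate Δρ/ρ₀ = −αΔT + βΔS across each adjacent pair:
  37–183 m: −αΔT+βΔS = −(1.3 × 10⁻⁴)(-13.1)+(7.4 × 10⁻⁴)(-2.10) = 1.5 × 10⁻⁴ → stable
  183–187 m: −αΔT+βΔS = −(1.3 × 10⁻⁴)(+2.4)+(7.4 × 10⁻⁴)(+3.11) = 2.0 × 10⁻³ → stable
  187–213 m: −αΔT+βΔS = −(1.3 × 10⁻⁴)(+11.7)+(7.4 × 10⁻⁴)(-1.68) = -2.8 × 10⁻³ → UNSTABLE
  213–216 m: −αΔT+βΔS = −(1.3 × 10⁻⁴)(-4.0)+(7.4 × 10⁻⁴)(+0.08) = 5.8 × 10⁻⁴ → stable
  216–255 m: −αΔT+βΔS = −(1.3 × 10⁻⁴)(-3.1)+(7.4 × 10⁻⁴)(+0.63) = 8.7 × 10⁻⁴ → stable
The 187–213 m interval has Δρ < 0: lighter water underlies denser water.

187–213 m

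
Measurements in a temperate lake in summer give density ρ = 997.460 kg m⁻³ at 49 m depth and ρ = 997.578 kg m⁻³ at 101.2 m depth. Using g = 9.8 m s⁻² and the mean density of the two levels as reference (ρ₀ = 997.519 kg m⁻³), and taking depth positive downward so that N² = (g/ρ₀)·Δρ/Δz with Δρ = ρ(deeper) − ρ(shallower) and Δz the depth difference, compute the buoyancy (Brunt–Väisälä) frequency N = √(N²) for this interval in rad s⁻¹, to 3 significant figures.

Δρ = 997.578 − 997.460 = 0.118 kg m⁻³ over Δz = 101.2 − 49 = 52.2 m.
N² = (9.8/997.519) × (0.118/52.2) = 2.2208 × 10⁻⁵ s⁻².
N = √(2.2208 × 10⁻⁵) = 4.7125 × 10⁻³ rad s⁻¹ ≈ 4.71 × 10⁻³ rad s⁻¹.
Since Δρ > 0 the layer is stably stratified.

4.71 × 10⁻³ rad s⁻¹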